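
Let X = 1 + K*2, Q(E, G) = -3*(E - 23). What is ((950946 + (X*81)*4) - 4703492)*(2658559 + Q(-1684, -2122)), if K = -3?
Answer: -9999896890880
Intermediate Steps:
Q(E, G) = 69 - 3*E (Q(E, G) = -3*(-23 + E) = 69 - 3*E)
X = -5 (X = 1 - 3*2 = 1 - 6 = -5)
((950946 + (X*81)*4) - 4703492)*(2658559 + Q(-1684, -2122)) = ((950946 - 5*81*4) - 4703492)*(2658559 + (69 - 3*(-1684))) = ((950946 - 405*4) - 4703492)*(2658559 + (69 + 5052)) = ((950946 - 1620) - 4703492)*(2658559 + 5121) = (949326 - 4703492)*2663680 = -3754166*2663680 = -9999896890880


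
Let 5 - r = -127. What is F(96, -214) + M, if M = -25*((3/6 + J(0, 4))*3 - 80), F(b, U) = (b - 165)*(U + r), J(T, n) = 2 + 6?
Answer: 14041/2 ≈ 7020.5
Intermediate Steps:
r = 132 (r = 5 - 1*(-127) = 5 + 127 = 132)
J(T, n) = 8
F(b, U) = (-165 + b)*(132 + U) (F(b, U) = (b - 165)*(U + 132) = (-165 + b)*(132 + U))
M = 2725/2 (M = -25*((3/6 + 8)*3 - 80) = -25*((3*(⅙) + 8)*3 - 80) = -25*((½ + 8)*3 - 80) = -25*((17/2)*3 - 80) = -25*(51/2 - 80) = -25*(-109/2) = 2725/2 ≈ 1362.5)
F(96, -214) + M = (-21780 - 165*(-214) + 132*96 - 214*96) + 2725/2 = (-21780 + 35310 + 12672 - 20544) + 2725/2 = 5658 + 2725/2 = 14041/2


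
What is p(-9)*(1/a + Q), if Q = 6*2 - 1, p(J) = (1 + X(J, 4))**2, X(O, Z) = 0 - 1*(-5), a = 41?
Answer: 16272/41 ≈ 396.88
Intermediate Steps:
X(O, Z) = 5 (X(O, Z) = 0 + 5 = 5)
p(J) = 36 (p(J) = (1 + 5)**2 = 6**2 = 36)
Q = 11 (Q = 12 - 1 = 11)
p(-9)*(1/a + Q) = 36*(1/41 + 11) = 36*(452/41) = 16272/41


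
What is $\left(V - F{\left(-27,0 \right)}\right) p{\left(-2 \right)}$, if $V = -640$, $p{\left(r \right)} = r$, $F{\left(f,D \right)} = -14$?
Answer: $1252$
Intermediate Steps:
$\left(V - F{\left(-27,0 \right)}\right) p{\left(-2 \right)} = \left(-640 - -14\right) \left(-2\right) = \left(-640 + 14\right) \left(-2\right) = \left(-626\right) \left(-2\right) = 1252$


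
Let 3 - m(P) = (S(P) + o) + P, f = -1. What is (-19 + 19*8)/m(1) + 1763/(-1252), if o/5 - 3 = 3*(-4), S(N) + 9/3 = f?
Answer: 76603/63852 ≈ 1.1997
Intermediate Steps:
S(N) = -4 (S(N) = -3 - 1 = -4)
o = -45 (o = 15 + 5*(3*(-4)) = 15 + 5*(-12) = 15 - 60 = -45)
m(P) = 52 - P (m(P) = 3 - ((-4 - 45) + P) = 3 - (-49 + P) = 3 + (49 - P) = 52 - P)
(-19 + 19*8)/m(1) + 1763/(-1252) = (-19 + 19*8)/(52 - 1*1) + 1763/(-1252) = (-19 + 152)/(52 - 1) + 1763*(-1/1252) = 133/51 - 1763/1252 = 76603/63852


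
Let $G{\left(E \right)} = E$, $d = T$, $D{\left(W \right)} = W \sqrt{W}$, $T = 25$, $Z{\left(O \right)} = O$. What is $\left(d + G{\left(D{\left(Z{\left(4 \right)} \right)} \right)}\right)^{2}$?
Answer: $1089$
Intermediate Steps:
$D{\left(W \right)} = W^{\frac{3}{2}}$
$d = 25$
$\left(d + G{\left(D{\left(Z{\left(4 \right)} \right)} \right)}\right)^{2} = \left(25 + 4^{\frac{3}{2}}\right)^{2} = \left(25 + 8\right)^{2} = 33^{2} = 1089$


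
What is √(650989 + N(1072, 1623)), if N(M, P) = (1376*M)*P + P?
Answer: 2*√598673617 ≈ 48936.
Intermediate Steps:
N(M, P) = P + 1376*M*P (N(M, P) = 1376*M*P + P = P + 1376*M*P)
√(650989 + N(1072, 1623)) = √(650989 + 1623*(1 + 1376*1072)) = √(650989 + 1623*(1 + 1475072)) = √(650989 + 1623*1475073) = √(650989 + 2394043479) = √2394694468 = 2*√598673617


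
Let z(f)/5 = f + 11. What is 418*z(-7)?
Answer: 8360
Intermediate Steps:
z(f) = 55 + 5*f (z(f) = 5*(f + 11) = 5*(11 + f) = 55 + 5*f)
418*z(-7) = 418*(55 + 5*(-7)) = 418*(55 - 35) = 418*20 = 8360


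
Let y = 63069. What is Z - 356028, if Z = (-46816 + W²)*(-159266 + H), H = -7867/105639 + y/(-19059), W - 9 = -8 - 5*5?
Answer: 4942335985246616924/671124567 ≈ 7.3643e+9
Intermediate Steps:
W = -24 (W = 9 + (-8 - 5*5) = 9 + (-8 - 25) = 9 - 33 = -24)
H = -2270827748/671124567 (H = -7867/105639 + 63069/(-19059) = -7867*1/105639 + 63069*(-1/19059) = -7867/105639 - 21023/6353 = -2270827748/671124567 ≈ -3.3836)
Z = 4942574924383956800/671124567 (Z = (-46816 + (-24)²)*(-159266 - 2270827748/671124567) = (-46816 + 576)*(-106889596115570/671124567) = -46240*(-106889596115570/671124567) = 4942574924383956800/671124567 ≈ 7.3646e+9)
Z - 356028 = 4942574924383956800/671124567 - 356028 = 4942335985246616924/671124567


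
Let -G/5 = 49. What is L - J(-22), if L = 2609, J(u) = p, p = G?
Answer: 2854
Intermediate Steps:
G = -245 (G = -5*49 = -245)
p = -245
J(u) = -245
L - J(-22) = 2609 - 1*(-245) = 2609 + 245 = 2854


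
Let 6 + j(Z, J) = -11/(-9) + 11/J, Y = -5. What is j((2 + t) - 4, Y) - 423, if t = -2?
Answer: -19349/45 ≈ -429.98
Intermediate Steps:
j(Z, J) = -43/9 + 11/J (j(Z, J) = -6 + (-11/(-9) + 11/J) = -6 + (-11*(-⅑) + 11/J) = -6 + (11/9 + 11/J) = -43/9 + 11/J)
j((2 + t) - 4, Y) - 423 = (-43/9 + 11/(-5)) - 423 = (-43/9 + 11*(-⅕)) - 423 = (-43/9 - 11/5) - 423 = -314/45 - 423 = -19349/45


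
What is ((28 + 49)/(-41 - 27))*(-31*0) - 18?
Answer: -18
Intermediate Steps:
((28 + 49)/(-41 - 27))*(-31*0) - 18 = (77/(-68))*0 - 18 = (77*(-1/68))*0 - 18 = -77/68*0 - 18 = 0 - 18 = -18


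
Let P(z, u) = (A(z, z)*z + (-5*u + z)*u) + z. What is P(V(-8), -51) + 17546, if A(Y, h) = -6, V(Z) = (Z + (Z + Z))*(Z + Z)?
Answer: -16963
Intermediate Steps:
V(Z) = 6*Z**2 (V(Z) = (Z + 2*Z)*(2*Z) = (3*Z)*(2*Z) = 6*Z**2)
P(z, u) = -5*z + u*(z - 5*u) (P(z, u) = (-6*z + (-5*u + z)*u) + z = (-6*z + (z - 5*u)*u) + z = (-6*z + u*(z - 5*u)) + z = -5*z + u*(z - 5*u))
P(V(-8), -51) + 17546 = (-30*(-8)**2 - 5*(-51)**2 - 306*(-8)**2) + 17546 = (-30*64 - 5*2601 - 306*64) + 17546 = (-5*384 - 13005 - 51*384) + 17546 = (-1920 - 13005 - 19584) + 17546 = -34509 + 17546 = -16963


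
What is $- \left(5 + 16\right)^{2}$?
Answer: $-441$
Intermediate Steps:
$- \left(5 + 16\right)^{2} = - 21^{2} = \left(-1\right) 441 = -441$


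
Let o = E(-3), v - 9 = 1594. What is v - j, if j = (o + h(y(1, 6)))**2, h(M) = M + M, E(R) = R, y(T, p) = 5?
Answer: 1554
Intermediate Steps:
v = 1603 (v = 9 + 1594 = 1603)
o = -3
h(M) = 2*M
j = 49 (j = (-3 + 2*5)**2 = (-3 + 10)**2 = 7**2 = 49)
v - j = 1603 - 1*49 = 1603 - 49 = 1554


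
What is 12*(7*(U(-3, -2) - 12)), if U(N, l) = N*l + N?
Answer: -756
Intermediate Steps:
U(N, l) = N + N*l
12*(7*(U(-3, -2) - 12)) = 12*(7*(-3*(1 - 2) - 12)) = 12*(7*(-3*(-1) - 12)) = 12*(7*(3 - 12)) = 12*(7*(-9)) = 12*(-63) = -756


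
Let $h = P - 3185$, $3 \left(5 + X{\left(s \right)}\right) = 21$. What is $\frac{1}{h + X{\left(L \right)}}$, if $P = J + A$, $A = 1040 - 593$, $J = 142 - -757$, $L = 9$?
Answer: $- \frac{1}{1837} \approx -0.00054437$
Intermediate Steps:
$J = 899$ ($J = 142 + 757 = 899$)
$A = 447$ ($A = 1040 - 593 = 447$)
$X{\left(s \right)} = 2$ ($X{\left(s \right)} = -5 + \frac{1}{3} \cdot 21 = -5 + 7 = 2$)
$P = 1346$ ($P = 899 + 447 = 1346$)
$h = -1839$ ($h = 1346 - 3185 = -1839$)
$\frac{1}{h + X{\left(L \right)}} = \frac{1}{-1839 + 2} = \frac{1}{-1837} = - \frac{1}{1837}$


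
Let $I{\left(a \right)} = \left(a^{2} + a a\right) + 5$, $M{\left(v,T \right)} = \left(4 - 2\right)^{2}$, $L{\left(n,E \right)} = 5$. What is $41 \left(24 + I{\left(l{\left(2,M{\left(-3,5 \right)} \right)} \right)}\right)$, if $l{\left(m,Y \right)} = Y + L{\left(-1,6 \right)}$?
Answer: $7831$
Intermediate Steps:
$M{\left(v,T \right)} = 4$ ($M{\left(v,T \right)} = 2^{2} = 4$)
$l{\left(m,Y \right)} = 5 + Y$ ($l{\left(m,Y \right)} = Y + 5 = 5 + Y$)
$I{\left(a \right)} = 5 + 2 a^{2}$ ($I{\left(a \right)} = \left(a^{2} + a^{2}\right) + 5 = 2 a^{2} + 5 = 5 + 2 a^{2}$)
$41 \left(24 + I{\left(l{\left(2,M{\left(-3,5 \right)} \right)} \right)}\right) = 41 \left(24 + \left(5 + 2 \left(5 + 4\right)^{2}\right)\right) = 41 \left(24 + \left(5 + 2 \cdot 9^{2}\right)\right) = 41 \left(24 + \left(5 + 2 \cdot 81\right)\right) = 41 \left(24 + \left(5 + 162\right)\right) = 41 \left(24 + 167\right) = 41 \cdot 191 = 7831$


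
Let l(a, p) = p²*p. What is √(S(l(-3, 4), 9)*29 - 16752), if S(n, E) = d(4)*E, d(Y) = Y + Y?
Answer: 2*I*√3666 ≈ 121.09*I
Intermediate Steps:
d(Y) = 2*Y
l(a, p) = p³
S(n, E) = 8*E (S(n, E) = (2*4)*E = 8*E)
√(S(l(-3, 4), 9)*29 - 16752) = √((8*9)*29 - 16752) = √(72*29 - 16752) = √(2088 - 16752) = √(-14664) = 2*I*√3666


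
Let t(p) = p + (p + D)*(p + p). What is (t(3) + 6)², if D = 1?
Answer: 1089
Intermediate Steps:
t(p) = p + 2*p*(1 + p) (t(p) = p + (p + 1)*(p + p) = p + (1 + p)*(2*p) = p + 2*p*(1 + p))
(t(3) + 6)² = (3*(3 + 2*3) + 6)² = (3*(3 + 6) + 6)² = (3*9 + 6)² = (27 + 6)² = 33² = 1089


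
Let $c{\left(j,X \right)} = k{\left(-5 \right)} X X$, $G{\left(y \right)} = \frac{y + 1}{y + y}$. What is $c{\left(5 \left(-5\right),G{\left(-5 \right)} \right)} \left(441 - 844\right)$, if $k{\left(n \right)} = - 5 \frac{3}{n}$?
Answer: $- \frac{4836}{25} \approx -193.44$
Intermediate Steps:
$G{\left(y \right)} = \frac{1 + y}{2 y}$
$k{\left(n \right)} = - \frac{15}{n}$
$c{\left(j,X \right)} = 3 X^{2}$ ($c{\left(j,X \right)} = - \frac{15}{-5} X X = \left(-15\right) \left(- \frac{1}{5}\right) X X = 3 X X = 3 X^{2}$)
$c{\left(5 \left(-5\right),G{\left(-5 \right)} \right)} \left(441 - 844\right) = 3 \left(\frac{1 - 5}{2 \left(-5\right)}\right)^{2} \left(441 - 844\right) = 3 \left(\frac{1}{2} \left(- \frac{1}{5}\right) \left(-4\right)\right)^{2} \left(-403\right) = 3 \left(\frac{2}{5}\right)^{2} \left(-403\right) = 3 \cdot \frac{4}{25} \left(-403\right) = \frac{12}{25} \left(-403\right) = - \frac{4836}{25}$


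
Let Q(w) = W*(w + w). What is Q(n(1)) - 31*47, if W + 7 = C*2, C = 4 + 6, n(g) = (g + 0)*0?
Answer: -1457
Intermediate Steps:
n(g) = 0 (n(g) = g*0 = 0)
C = 10
W = 13 (W = -7 + 10*2 = -7 + 20 = 13)
Q(w) = 26*w (Q(w) = 13*(w + w) = 13*(2*w) = 26*w)
Q(n(1)) - 31*47 = 26*0 - 31*47 = 0 - 1457 = -1457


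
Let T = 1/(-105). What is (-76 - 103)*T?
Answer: 179/105 ≈ 1.7048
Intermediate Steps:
T = -1/105 ≈ -0.0095238
(-76 - 103)*T = (-76 - 103)*(-1/105) = -179*(-1/105) = 179/105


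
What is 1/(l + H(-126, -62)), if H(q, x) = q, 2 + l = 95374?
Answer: 1/95246 ≈ 1.0499e-5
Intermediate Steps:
l = 95372 (l = -2 + 95374 = 95372)
1/(l + H(-126, -62)) = 1/(95372 - 126) = 1/95246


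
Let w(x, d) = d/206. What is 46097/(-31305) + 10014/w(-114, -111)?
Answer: -21527900129/1158285 ≈ -18586.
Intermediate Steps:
w(x, d) = d/206 (w(x, d) = d*(1/206) = d/206)
46097/(-31305) + 10014/w(-114, -111) = 46097/(-31305) + 10014/(((1/206)*(-111))) = 46097*(-1/31305) + 10014/(-111/206) = -46097/31305 + 10014*(-206/111) = -46097/31305 - 687628/37 = -21527900129/1158285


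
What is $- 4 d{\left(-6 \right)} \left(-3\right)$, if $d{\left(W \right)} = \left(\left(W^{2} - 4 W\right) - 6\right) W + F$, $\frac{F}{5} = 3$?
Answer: $-3708$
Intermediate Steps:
$F = 15$ ($F = 5 \cdot 3 = 15$)
$d{\left(W \right)} = 15 + W \left(-6 + W^{2} - 4 W\right)$ ($d{\left(W \right)} = \left(\left(W^{2} - 4 W\right) - 6\right) W + 15 = \left(-6 + W^{2} - 4 W\right) W + 15 = W \left(-6 + W^{2} - 4 W\right) + 15 = 15 + W \left(-6 + W^{2} - 4 W\right)$)
$- 4 d{\left(-6 \right)} \left(-3\right) = - 4 \left(15 + \left(-6\right)^{3} - -36 - 4 \left(-6\right)^{2}\right) \left(-3\right) = - 4 \left(15 - 216 + 36 - 144\right) \left(-3\right) = \left(-4\right) \left(-309\right) \left(-3\right) = 1236 \left(-3\right) = -3708$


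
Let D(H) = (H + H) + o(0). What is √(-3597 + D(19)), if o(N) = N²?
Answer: I*√3559 ≈ 59.657*I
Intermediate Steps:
D(H) = 2*H (D(H) = (H + H) + 0² = 2*H + 0 = 2*H)
√(-3597 + D(19)) = √(-3597 + 2*19) = √(-3597 + 38) = √(-3559) = I*√3559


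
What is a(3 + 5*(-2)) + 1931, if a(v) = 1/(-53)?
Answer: 102342/53 ≈ 1931.0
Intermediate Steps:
a(v) = -1/53
a(3 + 5*(-2)) + 1931 = -1/53 + 1931 = 102342/53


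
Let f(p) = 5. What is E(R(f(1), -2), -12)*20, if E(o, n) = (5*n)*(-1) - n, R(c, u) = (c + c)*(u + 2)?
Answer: 1440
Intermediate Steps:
R(c, u) = 2*c*(2 + u) (R(c, u) = (2*c)*(2 + u) = 2*c*(2 + u))
E(o, n) = -6*n (E(o, n) = -5*n - n = -6*n)
E(R(f(1), -2), -12)*20 = -6*(-12)*20 = 72*20 = 1440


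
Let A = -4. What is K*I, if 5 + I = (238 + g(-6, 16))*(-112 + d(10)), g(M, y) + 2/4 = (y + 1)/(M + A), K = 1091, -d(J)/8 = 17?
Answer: -319026947/5 ≈ -6.3805e+7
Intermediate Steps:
d(J) = -136 (d(J) = -8*17 = -136)
g(M, y) = -½ + (1 + y)/(-4 + M) (g(M, y) = -½ + (y + 1)/(M - 4) = -½ + (1 + y)/(-4 + M))
I = -292417/5 (I = -5 + (238 + (3 + 16 - ½*(-6))/(-4 - 6))*(-112 - 136) = -5 + (238 + (3 + 16 + 3)/(-10))*(-248) = -5 + (238 - ⅒*22)*(-248) = -5 + (238 - 11/5)*(-248) = -5 + (1179/5)*(-248) = -5 - 292392/5 = -292417/5 ≈ -58483.)
K*I = 1091*(-292417/5) = -319026947/5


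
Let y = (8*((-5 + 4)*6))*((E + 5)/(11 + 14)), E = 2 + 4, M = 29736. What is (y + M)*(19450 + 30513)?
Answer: 37116113736/25 ≈ 1.4846e+9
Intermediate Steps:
E = 6
y = -528/25 (y = (8*((-5 + 4)*6))*((6 + 5)/(11 + 14)) = (8*(-1*6))*(11/25) = (8*(-6))*(11*(1/25)) = -48*11/25 = -528/25 ≈ -21.120)
(y + M)*(19450 + 30513) = (-528/25 + 29736)*(19450 + 30513) = (742872/25)*49963 = 37116113736/25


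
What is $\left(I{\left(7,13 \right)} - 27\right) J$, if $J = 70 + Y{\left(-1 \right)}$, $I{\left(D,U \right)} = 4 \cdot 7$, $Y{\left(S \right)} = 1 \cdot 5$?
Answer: $75$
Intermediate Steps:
$Y{\left(S \right)} = 5$
$I{\left(D,U \right)} = 28$
$J = 75$ ($J = 70 + 5 = 75$)
$\left(I{\left(7,13 \right)} - 27\right) J = \left(28 - 27\right) 75 = 1 \cdot 75 = 75$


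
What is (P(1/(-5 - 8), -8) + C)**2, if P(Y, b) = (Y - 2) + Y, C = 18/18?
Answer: 225/169 ≈ 1.3314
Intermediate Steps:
C = 1 (C = 18*(1/18) = 1)
P(Y, b) = -2 + 2*Y (P(Y, b) = (-2 + Y) + Y = -2 + 2*Y)
(P(1/(-5 - 8), -8) + C)**2 = ((-2 + 2/(-5 - 8)) + 1)**2 = ((-2 + 2/(-13)) + 1)**2 = ((-2 + 2*(-1/13)) + 1)**2 = ((-2 - 2/13) + 1)**2 = (-28/13 + 1)**2 = (-15/13)**2 = 225/169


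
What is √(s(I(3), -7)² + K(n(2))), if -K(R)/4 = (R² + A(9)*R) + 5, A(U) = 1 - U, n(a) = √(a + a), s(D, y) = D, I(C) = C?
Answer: √37 ≈ 6.0828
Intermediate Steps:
n(a) = √2*√a (n(a) = √(2*a) = √2*√a)
K(R) = -20 - 4*R² + 32*R (K(R) = -4*((R² + (1 - 1*9)*R) + 5) = -4*((R² + (1 - 9)*R) + 5) = -4*((R² - 8*R) + 5) = -4*(5 + R² - 8*R) = -20 - 4*R² + 32*R)
√(s(I(3), -7)² + K(n(2))) = √(3² + (-20 - 4*(√2*√2)² + 32*(√2*√2))) = √(9 + (-20 - 4*2² + 32*2)) = √(9 + (-20 - 4*4 + 64)) = √(9 + (-20 - 16 + 64)) = √(9 + 28) = √37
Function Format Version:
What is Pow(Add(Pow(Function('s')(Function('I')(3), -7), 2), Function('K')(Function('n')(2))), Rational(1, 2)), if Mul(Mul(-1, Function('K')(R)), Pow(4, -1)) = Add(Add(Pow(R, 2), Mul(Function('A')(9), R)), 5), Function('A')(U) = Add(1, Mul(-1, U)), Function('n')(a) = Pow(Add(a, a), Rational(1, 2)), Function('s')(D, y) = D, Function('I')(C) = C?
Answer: Pow(37, Rational(1, 2)) ≈ 6.0828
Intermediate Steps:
Function('n')(a) = Mul(Pow(2, Rational(1, 2)), Pow(a, Rational(1, 2))) (Function('n')(a) = Pow(Mul(2, a), Rational(1, 2)) = Mul(Pow(2, Rational(1, 2)), Pow(a, Rational(1, 2))))
Function('K')(R) = Add(-20, Mul(-4, Pow(R, 2)), Mul(32, R)) (Function('K')(R) = Mul(-4, Add(Add(Pow(R, 2), Mul(Add(1, Mul(-1, 9)), R)), 5)) = Mul(-4, Add(Add(Pow(R, 2), Mul(Add(1, -9), R)), 5)) = Mul(-4, Add(Add(Pow(R, 2), Mul(-8, R)), 5)) = Mul(-4, Add(5, Pow(R, 2), Mul(-8, R))) = Add(-20, Mul(-4, Pow(R, 2)), Mul(32, R)))
Pow(Add(Pow(Function('s')(Function('I')(3), -7), 2), Function('K')(Function('n')(2))), Rational(1, 2)) = Pow(Add(Pow(3, 2), Add(-20, Mul(-4, Pow(Mul(Pow(2, Rational(1, 2)), Pow(2, Rational(1, 2))), 2)), Mul(32, Mul(Pow(2, Rational(1, 2)), Pow(2, Rational(1, 2)))))), Rational(1, 2)) = Pow(Add(9, Add(-20, Mul(-4, Pow(2, 2)), Mul(32, 2))), Rational(1, 2)) = Pow(Add(9, Add(-20, Mul(-4, 4), 64)), Rational(1, 2)) = Pow(Add(9, Add(-20, -16, 64)), Rational(1, 2)) = Pow(Add(9, 28), Rational(1, 2)) = Pow(37, Rational(1, 2))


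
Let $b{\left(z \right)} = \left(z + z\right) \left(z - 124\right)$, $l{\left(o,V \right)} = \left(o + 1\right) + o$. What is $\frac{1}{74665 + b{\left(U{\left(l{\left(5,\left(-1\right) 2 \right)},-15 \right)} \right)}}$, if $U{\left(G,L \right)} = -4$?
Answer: $\frac{1}{75689} \approx 1.3212 \cdot 10^{-5}$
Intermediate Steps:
$l{\left(o,V \right)} = 1 + 2 o$ ($l{\left(o,V \right)} = \left(1 + o\right) + o = 1 + 2 o$)
$b{\left(z \right)} = 2 z \left(-124 + z\right)$
$\frac{1}{74665 + b{\left(U{\left(l{\left(5,\left(-1\right) 2 \right)},-15 \right)} \right)}} = \frac{1}{74665 + 2 \left(-4\right) \left(-124 - 4\right)} = \frac{1}{74665 + 2 \left(-4\right) \left(-128\right)} = \frac{1}{74665 + 1024} = \frac{1}{75689}$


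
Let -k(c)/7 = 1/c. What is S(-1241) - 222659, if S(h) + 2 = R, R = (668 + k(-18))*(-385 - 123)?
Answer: -5059823/9 ≈ -5.6220e+5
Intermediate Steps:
k(c) = -7/c
R = -3055874/9 (R = (668 - 7/(-18))*(-385 - 123) = (668 - 7*(-1/18))*(-508) = (668 + 7/18)*(-508) = (12031/18)*(-508) = -3055874/9 ≈ -3.3954e+5)
S(h) = -3055892/9 (S(h) = -2 - 3055874/9 = -3055892/9)
S(-1241) - 222659 = -3055892/9 - 222659 = -5059823/9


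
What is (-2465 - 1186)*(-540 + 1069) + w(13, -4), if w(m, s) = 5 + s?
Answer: -1931378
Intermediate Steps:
(-2465 - 1186)*(-540 + 1069) + w(13, -4) = (-2465 - 1186)*(-540 + 1069) + (5 - 4) = -3651*529 + 1 = -1931379 + 1 = -1931378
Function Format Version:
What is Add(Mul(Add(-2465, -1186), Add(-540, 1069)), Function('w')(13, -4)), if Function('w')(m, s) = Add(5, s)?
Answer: -1931378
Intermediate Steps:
Add(Mul(Add(-2465, -1186), Add(-540, 1069)), Function('w')(13, -4)) = Add(Mul(Add(-2465, -1186), Add(-540, 1069)), Add(5, -4)) = Add(Mul(-3651, 529), 1) = Add(-1931379, 1) = -1931378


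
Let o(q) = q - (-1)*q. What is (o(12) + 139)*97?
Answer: 15811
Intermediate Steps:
o(q) = 2*q (o(q) = q + q = 2*q)
(o(12) + 139)*97 = (2*12 + 139)*97 = (24 + 139)*97 = 163*97 = 15811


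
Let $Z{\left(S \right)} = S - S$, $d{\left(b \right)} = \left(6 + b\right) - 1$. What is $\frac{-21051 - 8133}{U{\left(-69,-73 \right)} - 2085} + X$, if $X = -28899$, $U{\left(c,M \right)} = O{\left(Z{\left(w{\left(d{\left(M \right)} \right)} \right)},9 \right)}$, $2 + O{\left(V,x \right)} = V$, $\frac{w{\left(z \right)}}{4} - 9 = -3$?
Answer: $- \frac{60283029}{2087} \approx -28885.0$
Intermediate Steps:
$d{\left(b \right)} = 5 + b$
$w{\left(z \right)} = 24$ ($w{\left(z \right)} = 36 + 4 \left(-3\right) = 36 - 12 = 24$)
$Z{\left(S \right)} = 0$
$O{\left(V,x \right)} = -2 + V$
$U{\left(c,M \right)} = -2$ ($U{\left(c,M \right)} = -2 + 0 = -2$)
$\frac{-21051 - 8133}{U{\left(-69,-73 \right)} - 2085} + X = \frac{-21051 - 8133}{-2 - 2085} - 28899 = - \frac{29184}{-2087} - 28899 = \left(-29184\right) \left(- \frac{1}{2087}\right) - 28899 = \frac{29184}{2087} - 28899 = - \frac{60283029}{2087}$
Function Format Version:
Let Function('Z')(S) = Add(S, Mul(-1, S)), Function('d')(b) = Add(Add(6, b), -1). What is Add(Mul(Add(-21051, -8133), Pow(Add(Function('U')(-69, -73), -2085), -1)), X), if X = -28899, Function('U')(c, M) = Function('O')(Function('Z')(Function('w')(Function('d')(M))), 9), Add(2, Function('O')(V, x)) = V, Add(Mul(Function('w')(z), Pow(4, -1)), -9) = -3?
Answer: Rational(-60283029, 2087) ≈ -28885.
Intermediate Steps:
Function('d')(b) = Add(5, b)
Function('w')(z) = 24 (Function('w')(z) = Add(36, Mul(4, -3)) = Add(36, -12) = 24)
Function('Z')(S) = 0
Function('O')(V, x) = Add(-2, V)
Function('U')(c, M) = -2 (Function('U')(c, M) = Add(-2, 0) = -2)
Add(Mul(Add(-21051, -8133), Pow(Add(Function('U')(-69, -73), -2085), -1)), X) = Add(Mul(Add(-21051, -8133), Pow(Add(-2, -2085), -1)), -28899) = Add(Mul(-29184, Pow(-2087, -1)), -28899) = Add(Mul(-29184, Rational(-1, 2087)), -28899) = Add(Rational(29184, 2087), -28899) = Rational(-60283029, 2087)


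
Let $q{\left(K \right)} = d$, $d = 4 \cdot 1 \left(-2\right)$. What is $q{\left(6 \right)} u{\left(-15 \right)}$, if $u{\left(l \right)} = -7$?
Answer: $56$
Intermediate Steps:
$d = -8$ ($d = 4 \left(-2\right) = -8$)
$q{\left(K \right)} = -8$
$q{\left(6 \right)} u{\left(-15 \right)} = \left(-8\right) \left(-7\right) = 56$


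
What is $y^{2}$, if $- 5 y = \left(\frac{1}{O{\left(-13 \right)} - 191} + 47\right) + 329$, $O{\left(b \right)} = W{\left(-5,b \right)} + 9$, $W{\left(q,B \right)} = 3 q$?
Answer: $\frac{5486513041}{970225} \approx 5654.9$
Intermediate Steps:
$O{\left(b \right)} = -6$ ($O{\left(b \right)} = 3 \left(-5\right) + 9 = -15 + 9 = -6$)
$y = - \frac{74071}{985}$ ($y = - \frac{\left(\frac{1}{-6 - 191} + 47\right) + 329}{5} = - \frac{\left(\frac{1}{-197} + 47\right) + 329}{5} = - \frac{\left(- \frac{1}{197} + 47\right) + 329}{5} = - \frac{\frac{9258}{197} + 329}{5} = \left(- \frac{1}{5}\right) \frac{74071}{197} = - \frac{74071}{985} \approx -75.199$)
$y^{2} = \left(- \frac{74071}{985}\right)^{2} = \frac{5486513041}{970225}$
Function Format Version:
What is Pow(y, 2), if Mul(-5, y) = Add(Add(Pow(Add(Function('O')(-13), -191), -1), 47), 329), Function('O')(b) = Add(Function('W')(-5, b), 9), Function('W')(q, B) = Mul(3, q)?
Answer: Rational(5486513041, 970225) ≈ 5654.9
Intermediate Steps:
Function('O')(b) = -6 (Function('O')(b) = Add(Mul(3, -5), 9) = Add(-15, 9) = -6)
y = Rational(-74071, 985) (y = Mul(Rational(-1, 5), Add(Add(Pow(Add(-6, -191), -1), 47), 329)) = Mul(Rational(-1, 5), Add(Add(Pow(-197, -1), 47), 329)) = Mul(Rational(-1, 5), Add(Add(Rational(-1, 197), 47), 329)) = Mul(Rational(-1, 5), Add(Rational(9258, 197), 329)) = Mul(Rational(-1, 5), Rational(74071, 197)) = Rational(-74071, 985) ≈ -75.199)
Pow(y, 2) = Pow(Rational(-74071, 985), 2) = Rational(5486513041, 970225)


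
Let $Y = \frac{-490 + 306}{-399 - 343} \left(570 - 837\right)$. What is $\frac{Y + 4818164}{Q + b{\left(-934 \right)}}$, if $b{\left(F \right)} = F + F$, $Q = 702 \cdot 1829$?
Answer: $\frac{178751428}{47565539} \approx 3.758$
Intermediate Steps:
$Q = 1283958$
$b{\left(F \right)} = 2 F$
$Y = - \frac{24564}{371}$ ($Y = - \frac{184}{-742} \left(-267\right) = \left(-184\right) \left(- \frac{1}{742}\right) \left(-267\right) = \frac{92}{371} \left(-267\right) = - \frac{24564}{371} \approx -66.21$)
$\frac{Y + 4818164}{Q + b{\left(-934 \right)}} = \frac{- \frac{24564}{371} + 4818164}{1283958 + 2 \left(-934\right)} = \frac{1787514280}{371 \left(1283958 - 1868\right)} = \frac{1787514280}{371 \cdot 1282090} = \frac{1787514280}{371} \cdot \frac{1}{1282090} = \frac{178751428}{47565539}$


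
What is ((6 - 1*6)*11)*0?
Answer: 0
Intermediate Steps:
((6 - 1*6)*11)*0 = ((6 - 6)*11)*0 = (0*11)*0 = 0*0 = 0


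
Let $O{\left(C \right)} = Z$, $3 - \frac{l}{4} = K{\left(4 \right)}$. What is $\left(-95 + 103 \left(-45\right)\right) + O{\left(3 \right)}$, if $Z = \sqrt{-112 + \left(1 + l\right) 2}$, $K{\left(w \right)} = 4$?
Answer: $-4730 + i \sqrt{118} \approx -4730.0 + 10.863 i$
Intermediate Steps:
$l = -4$ ($l = 12 - 16 = -4$)
$Z = i \sqrt{118}$ ($Z = \sqrt{-112 + \left(1 - 4\right) 2} = \sqrt{-112 - 6} = \sqrt{-118} = i \sqrt{118} \approx 10.863 i$)
$O{\left(C \right)} = i \sqrt{118}$
$\left(-95 + 103 \left(-45\right)\right) + O{\left(3 \right)} = \left(-95 + 103 \left(-45\right)\right) + i \sqrt{118} = \left(-95 - 4635\right) + i \sqrt{118} = -4730 + i \sqrt{118}$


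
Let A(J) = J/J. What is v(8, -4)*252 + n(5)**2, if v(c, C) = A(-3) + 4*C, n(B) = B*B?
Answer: -3155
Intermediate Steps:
n(B) = B**2
A(J) = 1
v(c, C) = 1 + 4*C
v(8, -4)*252 + n(5)**2 = (1 + 4*(-4))*252 + (5**2)**2 = (1 - 16)*252 + 25**2 = -15*252 + 625 = -3780 + 625 = -3155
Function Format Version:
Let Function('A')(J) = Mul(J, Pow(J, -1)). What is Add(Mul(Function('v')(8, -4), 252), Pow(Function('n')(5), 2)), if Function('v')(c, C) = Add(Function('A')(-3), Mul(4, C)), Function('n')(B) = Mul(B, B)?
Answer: -3155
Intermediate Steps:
Function('n')(B) = Pow(B, 2)
Function('A')(J) = 1
Function('v')(c, C) = Add(1, Mul(4, C))
Add(Mul(Function('v')(8, -4), 252), Pow(Function('n')(5), 2)) = Add(Mul(Add(1, Mul(4, -4)), 252), Pow(Pow(5, 2), 2)) = Add(Mul(Add(1, -16), 252), Pow(25, 2)) = Add(Mul(-15, 252), 625) = Add(-3780, 625) = -3155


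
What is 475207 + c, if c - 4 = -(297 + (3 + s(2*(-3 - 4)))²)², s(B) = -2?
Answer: 386407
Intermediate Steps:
c = -88800 (c = 4 - (297 + (3 - 2)²)² = 4 - (297 + 1²)² = 4 - (297 + 1)² = 4 - 1*298² = 4 - 1*88804 = 4 - 88804 = -88800)
475207 + c = 475207 - 88800 = 386407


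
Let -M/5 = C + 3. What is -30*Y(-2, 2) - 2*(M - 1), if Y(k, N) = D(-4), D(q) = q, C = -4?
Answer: 112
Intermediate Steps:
Y(k, N) = -4
M = 5 (M = -5*(-4 + 3) = -5*(-1) = 5)
-30*Y(-2, 2) - 2*(M - 1) = -30*(-4) - 2*(5 - 1) = 120 - 2*4 = 120 - 8 = 112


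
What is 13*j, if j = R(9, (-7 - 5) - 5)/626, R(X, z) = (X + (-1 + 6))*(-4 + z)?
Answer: -1911/313 ≈ -6.1054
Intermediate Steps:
R(X, z) = (-4 + z)*(5 + X) (R(X, z) = (X + 5)*(-4 + z) = (5 + X)*(-4 + z) = (-4 + z)*(5 + X))
j = -147/313 (j = (-20 - 4*9 + 5*((-7 - 5) - 5) + 9*((-7 - 5) - 5))/626 = (-20 - 36 + 5*(-12 - 5) + 9*(-12 - 5))*(1/626) = (-20 - 36 + 5*(-17) + 9*(-17))*(1/626) = (-20 - 36 - 85 - 153)*(1/626) = -294*1/626 = -147/313 ≈ -0.46965)
13*j = 13*(-147/313) = -1911/313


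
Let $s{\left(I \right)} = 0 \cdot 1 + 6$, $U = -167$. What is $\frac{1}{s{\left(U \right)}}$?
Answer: $\frac{1}{6} \approx 0.16667$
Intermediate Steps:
$s{\left(I \right)} = 6$ ($s{\left(I \right)} = 0 + 6 = 6$)
$\frac{1}{s{\left(U \right)}} = \frac{1}{6}$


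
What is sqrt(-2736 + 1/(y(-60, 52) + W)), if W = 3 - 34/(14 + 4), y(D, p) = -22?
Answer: 3*I*sqrt(2686191)/94 ≈ 52.307*I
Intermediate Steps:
W = 10/9 (W = 3 - 34/18 = 3 - 34*1/18 = 3 - 17/9 = 10/9 ≈ 1.1111)
sqrt(-2736 + 1/(y(-60, 52) + W)) = sqrt(-2736 + 1/(-22 + 10/9)) = sqrt(-2736 + 1/(-188/9)) = sqrt(-2736 - 9/188) = sqrt(-514377/188) = 3*I*sqrt(2686191)/94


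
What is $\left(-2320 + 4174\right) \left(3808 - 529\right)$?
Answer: $6079266$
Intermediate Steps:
$\left(-2320 + 4174\right) \left(3808 - 529\right) = 1854 \cdot 3279 = 6079266$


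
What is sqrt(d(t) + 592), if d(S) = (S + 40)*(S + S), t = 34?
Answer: 2*sqrt(1406) ≈ 74.993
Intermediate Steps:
d(S) = 2*S*(40 + S) (d(S) = (40 + S)*(2*S) = 2*S*(40 + S))
sqrt(d(t) + 592) = sqrt(2*34*(40 + 34) + 592) = sqrt(2*34*74 + 592) = sqrt(5032 + 592) = sqrt(5624) = 2*sqrt(1406)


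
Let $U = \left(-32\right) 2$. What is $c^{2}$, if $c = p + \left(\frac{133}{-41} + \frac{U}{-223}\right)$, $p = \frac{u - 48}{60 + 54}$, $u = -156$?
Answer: $\frac{679844773729}{30177596089} \approx 22.528$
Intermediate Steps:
$p = - \frac{34}{19}$ ($p = \frac{-156 - 48}{60 + 54} = - \frac{204}{114} = \left(-204\right) \frac{1}{114} = - \frac{34}{19} \approx -1.7895$)
$U = -64$
$c = - \frac{824527}{173717}$ ($c = - \frac{34}{19} + \left(\frac{133}{-41} - \frac{64}{-223}\right) = - \frac{34}{19} + \left(133 \left(- \frac{1}{41}\right) - - \frac{64}{223}\right) = - \frac{34}{19} + \left(- \frac{133}{41} + \frac{64}{223}\right) = - \frac{34}{19} - \frac{27035}{9143} = - \frac{824527}{173717} \approx -4.7464$)
$c^{2} = \left(- \frac{824527}{173717}\right)^{2} = \frac{679844773729}{30177596089}$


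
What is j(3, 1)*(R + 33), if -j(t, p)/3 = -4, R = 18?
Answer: 612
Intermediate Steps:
j(t, p) = 12 (j(t, p) = -3*(-4) = 12)
j(3, 1)*(R + 33) = 12*(18 + 33) = 12*51 = 612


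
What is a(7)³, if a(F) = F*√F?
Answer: 2401*√7 ≈ 6352.4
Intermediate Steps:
a(F) = F^(3/2)
a(7)³ = (7^(3/2))³ = (7*√7)³ = 2401*√7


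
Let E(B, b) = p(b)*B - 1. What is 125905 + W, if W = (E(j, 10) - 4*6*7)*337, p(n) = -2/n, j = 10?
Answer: 68278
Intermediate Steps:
E(B, b) = -1 - 2*B/b (E(B, b) = (-2/b)*B - 1 = -2*B/b - 1 = -1 - 2*B/b)
W = -57627 (W = ((-1*10 - 2*10)/10 - 4*6*7)*337 = ((-10 - 20)/10 - 24*7)*337 = ((⅒)*(-30) - 168)*337 = (-3 - 168)*337 = -171*337 = -57627)
125905 + W = 125905 - 57627 = 68278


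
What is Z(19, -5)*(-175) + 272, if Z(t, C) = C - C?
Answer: 272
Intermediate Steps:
Z(t, C) = 0
Z(19, -5)*(-175) + 272 = 0*(-175) + 272 = 0 + 272 = 272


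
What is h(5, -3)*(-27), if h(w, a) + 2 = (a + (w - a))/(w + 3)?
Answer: 297/8 ≈ 37.125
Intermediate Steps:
h(w, a) = -2 + w/(3 + w) (h(w, a) = -2 + (a + (w - a))/(w + 3) = -2 + w/(3 + w))
h(5, -3)*(-27) = ((-6 - 1*5)/(3 + 5))*(-27) = ((-6 - 5)/8)*(-27) = ((⅛)*(-11))*(-27) = -11/8*(-27) = 297/8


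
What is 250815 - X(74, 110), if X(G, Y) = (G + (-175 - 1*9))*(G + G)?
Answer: 267095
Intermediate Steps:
X(G, Y) = 2*G*(-184 + G) (X(G, Y) = (G + (-175 - 9))*(2*G) = (G - 184)*(2*G) = (-184 + G)*(2*G) = 2*G*(-184 + G))
250815 - X(74, 110) = 250815 - 2*74*(-184 + 74) = 250815 - 2*74*(-110) = 250815 - 1*(-16280) = 250815 + 16280 = 267095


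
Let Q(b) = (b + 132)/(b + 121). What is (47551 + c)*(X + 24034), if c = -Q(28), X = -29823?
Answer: -41014711871/149 ≈ -2.7527e+8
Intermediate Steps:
Q(b) = (132 + b)/(121 + b)
c = -160/149 (c = -(132 + 28)/(121 + 28) = -160/149 ≈ -1.0738)
(47551 + c)*(X + 24034) = (47551 - 160/149)*(-29823 + 24034) = (7084939/149)*(-5789) = -41014711871/149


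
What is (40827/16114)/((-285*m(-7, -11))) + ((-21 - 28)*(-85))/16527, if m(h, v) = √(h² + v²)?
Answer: 595/2361 - 13609*√170/260241100 ≈ 0.25133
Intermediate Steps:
(40827/16114)/((-285*m(-7, -11))) + ((-21 - 28)*(-85))/16527 = (40827/16114)/((-285*√((-7)² + (-11)²))) + ((-21 - 28)*(-85))/16527 = (40827*(1/16114))/((-285*√(49 + 121))) - 49*(-85)*(1/16527) = 40827/(16114*((-285*√170))) + 4165*(1/16527) = 40827*(-√170/48450)/16114 + 595/2361 = -13609*√170/260241100 + 595/2361 = 595/2361 - 13609*√170/260241100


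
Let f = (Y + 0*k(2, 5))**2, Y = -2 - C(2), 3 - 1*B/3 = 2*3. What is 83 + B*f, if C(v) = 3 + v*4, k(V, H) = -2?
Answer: -1438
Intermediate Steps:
B = -9 (B = 9 - 6*3 = 9 - 3*6 = 9 - 18 = -9)
C(v) = 3 + 4*v
Y = -13 (Y = -2 - (3 + 4*2) = -2 - (3 + 8) = -2 - 1*11 = -2 - 11 = -13)
f = 169 (f = (-13 + 0*(-2))**2 = (-13 + 0)**2 = (-13)**2 = 169)
83 + B*f = 83 - 9*169 = 83 - 1521 = -1438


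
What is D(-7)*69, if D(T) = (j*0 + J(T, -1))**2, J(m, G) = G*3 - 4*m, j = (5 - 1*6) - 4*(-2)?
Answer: 43125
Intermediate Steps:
j = 7 (j = (5 - 6) + 8 = -1 + 8 = 7)
J(m, G) = -4*m + 3*G (J(m, G) = 3*G - 4*m = -4*m + 3*G)
D(T) = (-3 - 4*T)**2 (D(T) = (7*0 + (-4*T + 3*(-1)))**2 = (0 + (-4*T - 3))**2 = (0 + (-3 - 4*T))**2 = (-3 - 4*T)**2)
D(-7)*69 = (3 + 4*(-7))**2*69 = (3 - 28)**2*69 = (-25)**2*69 = 625*69 = 43125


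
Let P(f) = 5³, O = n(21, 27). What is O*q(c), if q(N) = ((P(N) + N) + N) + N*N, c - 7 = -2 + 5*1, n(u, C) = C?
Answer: 6615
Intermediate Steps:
O = 27
P(f) = 125
c = 10 (c = 7 + (-2 + 5*1) = 7 + (-2 + 5) = 7 + 3 = 10)
q(N) = 125 + N² + 2*N (q(N) = ((125 + N) + N) + N*N = (125 + 2*N) + N² = 125 + N² + 2*N)
O*q(c) = 27*(125 + 10² + 2*10) = 27*(125 + 100 + 20) = 27*245 = 6615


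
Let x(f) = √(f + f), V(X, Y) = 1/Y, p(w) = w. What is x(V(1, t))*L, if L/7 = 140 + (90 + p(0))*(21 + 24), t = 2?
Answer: 29330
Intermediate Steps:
x(f) = √2*√f (x(f) = √(2*f) = √2*√f)
L = 29330 (L = 7*(140 + (90 + 0)*(21 + 24)) = 7*(140 + 90*45) = 7*(140 + 4050) = 7*4190 = 29330)
x(V(1, t))*L = (√2*√(1/2))*29330 = (√2*√(½))*29330 = (√2*(√2/2))*29330 = 1*29330 = 29330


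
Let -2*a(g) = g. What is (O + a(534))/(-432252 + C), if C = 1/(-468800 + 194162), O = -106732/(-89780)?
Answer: 1638526560216/2664509352119765 ≈ 0.00061494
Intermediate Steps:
a(g) = -g/2
O = 26683/22445 (O = -106732*(-1/89780) = 26683/22445 ≈ 1.1888)
C = -1/274638 (C = 1/(-274638) = -1/274638 ≈ -3.6412e-6)
(O + a(534))/(-432252 + C) = (26683/22445 - 1/2*534)/(-432252 - 1/274638) = (26683/22445 - 267)/(-118712824777/274638) = -5966132/22445*(-274638/118712824777) = 1638526560216/2664509352119765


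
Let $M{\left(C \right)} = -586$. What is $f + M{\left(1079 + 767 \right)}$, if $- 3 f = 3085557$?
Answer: $-1029105$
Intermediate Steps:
$f = -1028519$ ($f = \left(- \frac{1}{3}\right) 3085557 = -1028519$)
$f + M{\left(1079 + 767 \right)} = -1028519 - 586 = -1029105$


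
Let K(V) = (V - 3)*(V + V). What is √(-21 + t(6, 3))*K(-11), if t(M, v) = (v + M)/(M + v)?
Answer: 616*I*√5 ≈ 1377.4*I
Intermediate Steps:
K(V) = 2*V*(-3 + V) (K(V) = (-3 + V)*(2*V) = 2*V*(-3 + V))
t(M, v) = 1 (t(M, v) = (M + v)/(M + v) = 1)
√(-21 + t(6, 3))*K(-11) = √(-21 + 1)*(2*(-11)*(-3 - 11)) = √(-20)*(2*(-11)*(-14)) = (2*I*√5)*308 = 616*I*√5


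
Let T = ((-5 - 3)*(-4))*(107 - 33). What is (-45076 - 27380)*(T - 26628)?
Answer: 1757782560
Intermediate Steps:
T = 2368 (T = -8*(-4)*74 = 32*74 = 2368)
(-45076 - 27380)*(T - 26628) = (-45076 - 27380)*(2368 - 26628) = -72456*(-24260) = 1757782560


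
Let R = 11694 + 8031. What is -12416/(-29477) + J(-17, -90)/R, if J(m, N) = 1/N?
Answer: 22041474523/52329044250 ≈ 0.42121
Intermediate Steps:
R = 19725
-12416/(-29477) + J(-17, -90)/R = -12416/(-29477) + 1/(-90*19725) = -12416*(-1/29477) - 1/90*1/19725 = 12416/29477 - 1/1775250 = 22041474523/52329044250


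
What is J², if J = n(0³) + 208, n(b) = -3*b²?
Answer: 43264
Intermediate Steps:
J = 208 (J = -3*(0³)² + 208 = -3*0² + 208 = -3*0 + 208 = 0 + 208 = 208)
J² = 208² = 43264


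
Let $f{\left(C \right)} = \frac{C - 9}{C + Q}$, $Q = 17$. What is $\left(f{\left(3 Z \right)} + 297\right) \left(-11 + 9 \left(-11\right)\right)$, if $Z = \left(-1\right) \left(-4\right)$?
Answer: $- \frac{947760}{29} \approx -32681.0$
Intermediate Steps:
$Z = 4$
$f{\left(C \right)} = \frac{-9 + C}{17 + C}$ ($f{\left(C \right)} = \frac{C - 9}{C + 17} = \frac{-9 + C}{17 + C}$)
$\left(f{\left(3 Z \right)} + 297\right) \left(-11 + 9 \left(-11\right)\right) = \left(\frac{-9 + 3 \cdot 4}{17 + 3 \cdot 4} + 297\right) \left(-11 + 9 \left(-11\right)\right) = \left(\frac{-9 + 12}{17 + 12} + 297\right) \left(-11 - 99\right) = \left(\frac{1}{29} \cdot 3 + 297\right) \left(-110\right) = \left(\frac{3}{29} + 297\right) \left(-110\right) = \frac{8616}{29} \left(-110\right) = - \frac{947760}{29}$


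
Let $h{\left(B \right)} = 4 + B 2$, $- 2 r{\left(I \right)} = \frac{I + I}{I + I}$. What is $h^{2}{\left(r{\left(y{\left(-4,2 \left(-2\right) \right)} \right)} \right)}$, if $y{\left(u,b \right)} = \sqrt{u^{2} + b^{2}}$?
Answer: $9$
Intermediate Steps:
$y{\left(u,b \right)} = \sqrt{b^{2} + u^{2}}$
$r{\left(I \right)} = - \frac{1}{2}$ ($r{\left(I \right)} = - \frac{\left(I + I\right) \frac{1}{I + I}}{2} = - \frac{2 I \frac{1}{2 I}}{2} = \left(- \frac{1}{2}\right) 1 = - \frac{1}{2}$)
$h{\left(B \right)} = 4 + 2 B$
$h^{2}{\left(r{\left(y{\left(-4,2 \left(-2\right) \right)} \right)} \right)} = \left(4 + 2 \left(- \frac{1}{2}\right)\right)^{2} = \left(4 - 1\right)^{2} = 3^{2} = 9$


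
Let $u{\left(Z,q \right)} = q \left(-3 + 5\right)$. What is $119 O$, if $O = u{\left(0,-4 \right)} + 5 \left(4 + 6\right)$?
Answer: $4998$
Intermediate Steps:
$u{\left(Z,q \right)} = 2 q$ ($u{\left(Z,q \right)} = q 2 = 2 q$)
$O = 42$ ($O = 2 \left(-4\right) + 5 \left(4 + 6\right) = -8 + 5 \cdot 10 = -8 + 50 = 42$)
$119 O = 119 \cdot 42 = 4998$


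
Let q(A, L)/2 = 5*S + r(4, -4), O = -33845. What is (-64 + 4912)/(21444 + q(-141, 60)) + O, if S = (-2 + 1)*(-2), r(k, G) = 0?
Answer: -90805529/2683 ≈ -33845.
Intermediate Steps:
S = 2 (S = -1*(-2) = 2)
q(A, L) = 20 (q(A, L) = 2*(5*2 + 0) = 2*(10 + 0) = 2*10 = 20)
(-64 + 4912)/(21444 + q(-141, 60)) + O = (-64 + 4912)/(21444 + 20) - 33845 = 4848/21464 - 33845 = 4848*(1/21464) - 33845 = 606/2683 - 33845 = -90805529/2683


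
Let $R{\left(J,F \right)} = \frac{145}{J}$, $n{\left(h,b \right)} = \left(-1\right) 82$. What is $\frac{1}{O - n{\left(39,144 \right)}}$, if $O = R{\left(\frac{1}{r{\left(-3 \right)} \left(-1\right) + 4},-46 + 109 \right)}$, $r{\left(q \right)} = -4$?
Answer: $\frac{1}{1242} \approx 0.00080515$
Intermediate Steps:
$n{\left(h,b \right)} = -82$
$O = 1160$ ($O = \frac{145}{\frac{1}{\left(-4\right) \left(-1\right) + 4}} = \frac{145}{\frac{1}{4 + 4}} = \frac{145}{\frac{1}{8}} = 145 \frac{1}{\frac{1}{8}} = 145 \cdot 8 = 1160$)
$\frac{1}{O - n{\left(39,144 \right)}} = \frac{1}{1160 - -82} = \frac{1}{1160 + 82} = \frac{1}{1242}$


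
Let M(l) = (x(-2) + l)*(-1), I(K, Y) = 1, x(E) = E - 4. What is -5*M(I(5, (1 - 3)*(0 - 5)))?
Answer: -25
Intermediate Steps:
x(E) = -4 + E
M(l) = 6 - l (M(l) = ((-4 - 2) + l)*(-1) = (-6 + l)*(-1) = 6 - l)
-5*M(I(5, (1 - 3)*(0 - 5))) = -5*(6 - 1*1) = -5*(6 - 1) = -5*5 = -25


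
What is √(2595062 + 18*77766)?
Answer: 5*√159794 ≈ 1998.7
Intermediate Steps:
√(2595062 + 18*77766) = √(2595062 + 1399788) = √3994850 = 5*√159794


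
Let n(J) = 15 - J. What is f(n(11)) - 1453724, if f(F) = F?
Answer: -1453720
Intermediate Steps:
f(n(11)) - 1453724 = (15 - 1*11) - 1453724 = (15 - 11) - 1453724 = 4 - 1453724 = -1453720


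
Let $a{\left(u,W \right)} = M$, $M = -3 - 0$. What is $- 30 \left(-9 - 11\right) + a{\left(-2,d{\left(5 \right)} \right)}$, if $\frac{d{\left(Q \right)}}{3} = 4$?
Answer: $597$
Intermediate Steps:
$d{\left(Q \right)} = 12$ ($d{\left(Q \right)} = 3 \cdot 4 = 12$)
$M = -3$ ($M = -3 + 0 = -3$)
$a{\left(u,W \right)} = -3$
$- 30 \left(-9 - 11\right) + a{\left(-2,d{\left(5 \right)} \right)} = - 30 \left(-9 - 11\right) - 3 = \left(-30\right) \left(-20\right) - 3 = 600 - 3 = 597$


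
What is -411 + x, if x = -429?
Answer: -840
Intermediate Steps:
-411 + x = -411 - 429 = -840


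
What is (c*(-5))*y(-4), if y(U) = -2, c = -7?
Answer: -70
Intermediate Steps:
(c*(-5))*y(-4) = -7*(-5)*(-2) = 35*(-2) = -70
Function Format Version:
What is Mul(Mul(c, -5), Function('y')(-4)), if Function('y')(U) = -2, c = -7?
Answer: -70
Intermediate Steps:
Mul(Mul(c, -5), Function('y')(-4)) = Mul(Mul(-7, -5), -2) = Mul(35, -2) = -70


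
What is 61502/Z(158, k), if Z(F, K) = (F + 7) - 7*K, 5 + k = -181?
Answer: 61502/1467 ≈ 41.924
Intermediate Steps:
k = -186 (k = -5 - 181 = -186)
Z(F, K) = 7 + F - 7*K (Z(F, K) = (7 + F) - 7*K = 7 + F - 7*K)
61502/Z(158, k) = 61502/(7 + 158 - 7*(-186)) = 61502/(7 + 158 + 1302) = 61502/1467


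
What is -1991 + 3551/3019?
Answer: -6007278/3019 ≈ -1989.8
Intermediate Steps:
-1991 + 3551/3019 = -6007278/3019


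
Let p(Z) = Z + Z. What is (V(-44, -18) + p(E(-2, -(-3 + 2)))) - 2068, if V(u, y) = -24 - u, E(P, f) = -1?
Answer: -2050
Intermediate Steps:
p(Z) = 2*Z
(V(-44, -18) + p(E(-2, -(-3 + 2)))) - 2068 = ((-24 - 1*(-44)) + 2*(-1)) - 2068 = ((-24 + 44) - 2) - 2068 = (20 - 2) - 2068 = 18 - 2068 = -2050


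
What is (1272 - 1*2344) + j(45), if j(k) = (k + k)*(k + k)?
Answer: 7028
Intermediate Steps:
j(k) = 4*k² (j(k) = (2*k)*(2*k) = 4*k²)
(1272 - 1*2344) + j(45) = (1272 - 1*2344) + 4*45² = (1272 - 2344) + 4*2025 = -1072 + 8100 = 7028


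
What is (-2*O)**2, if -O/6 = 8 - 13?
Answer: 3600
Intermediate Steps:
O = 30 (O = -6*(8 - 13) = -6*(-5) = 30)
(-2*O)**2 = (-2*30)**2 = (-60)**2 = 3600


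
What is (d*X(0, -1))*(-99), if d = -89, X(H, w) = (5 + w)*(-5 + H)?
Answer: -176220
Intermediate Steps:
X(H, w) = (-5 + H)*(5 + w)
(d*X(0, -1))*(-99) = -89*(-25 - 5*(-1) + 5*0 + 0*(-1))*(-99) = -89*(-25 + 5 + 0 + 0)*(-99) = -89*(-20)*(-99) = 1780*(-99) = -176220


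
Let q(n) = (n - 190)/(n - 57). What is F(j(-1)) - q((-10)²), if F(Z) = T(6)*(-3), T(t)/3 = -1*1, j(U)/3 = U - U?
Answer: 477/43 ≈ 11.093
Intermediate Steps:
j(U) = 0 (j(U) = 3*(U - U) = 3*0 = 0)
T(t) = -3 (T(t) = 3*(-1*1) = 3*(-1) = -3)
F(Z) = 9 (F(Z) = -3*(-3) = 9)
q(n) = (-190 + n)/(-57 + n)
F(j(-1)) - q((-10)²) = 9 - (-190 + (-10)²)/(-57 + (-10)²) = 9 - (-190 + 100)/(-57 + 100) = 9 - (-90)/43 = 9 - 1*(-90/43) = 9 + 90/43 = 477/43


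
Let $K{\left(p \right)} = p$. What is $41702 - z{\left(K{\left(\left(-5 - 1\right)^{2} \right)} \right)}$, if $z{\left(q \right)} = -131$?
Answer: $41833$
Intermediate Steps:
$41702 - z{\left(K{\left(\left(-5 - 1\right)^{2} \right)} \right)} = 41702 - -131 = 41702 + 131 = 41833$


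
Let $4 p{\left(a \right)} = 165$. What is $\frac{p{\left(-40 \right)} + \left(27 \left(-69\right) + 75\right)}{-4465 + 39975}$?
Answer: $- \frac{6987}{142040} \approx -0.04919$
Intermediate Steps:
$p{\left(a \right)} = \frac{165}{4}$ ($p{\left(a \right)} = \frac{1}{4} \cdot 165 = \frac{165}{4}$)
$\frac{p{\left(-40 \right)} + \left(27 \left(-69\right) + 75\right)}{-4465 + 39975} = \frac{\frac{165}{4} + \left(27 \left(-69\right) + 75\right)}{-4465 + 39975} = \frac{\frac{165}{4} + \left(-1863 + 75\right)}{35510} = \left(\frac{165}{4} - 1788\right) \frac{1}{35510} = \left(- \frac{6987}{4}\right) \frac{1}{35510} = - \frac{6987}{142040}$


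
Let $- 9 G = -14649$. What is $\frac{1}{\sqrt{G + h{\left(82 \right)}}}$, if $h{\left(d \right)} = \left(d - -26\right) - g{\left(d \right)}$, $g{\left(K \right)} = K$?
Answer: $\frac{\sqrt{123}}{451} \approx 0.024591$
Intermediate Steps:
$G = \frac{4883}{3}$ ($G = \left(- \frac{1}{9}\right) \left(-14649\right) = \frac{4883}{3} \approx 1627.7$)
$h{\left(d \right)} = 26$ ($h{\left(d \right)} = \left(d - -26\right) - d = \left(d + 26\right) - d = \left(26 + d\right) - d = 26$)
$\frac{1}{\sqrt{G + h{\left(82 \right)}}} = \frac{1}{\sqrt{\frac{4883}{3} + 26}} = \frac{1}{\sqrt{\frac{4961}{3}}} = \frac{1}{\frac{11}{3} \sqrt{123}} = \frac{\sqrt{123}}{451}$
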